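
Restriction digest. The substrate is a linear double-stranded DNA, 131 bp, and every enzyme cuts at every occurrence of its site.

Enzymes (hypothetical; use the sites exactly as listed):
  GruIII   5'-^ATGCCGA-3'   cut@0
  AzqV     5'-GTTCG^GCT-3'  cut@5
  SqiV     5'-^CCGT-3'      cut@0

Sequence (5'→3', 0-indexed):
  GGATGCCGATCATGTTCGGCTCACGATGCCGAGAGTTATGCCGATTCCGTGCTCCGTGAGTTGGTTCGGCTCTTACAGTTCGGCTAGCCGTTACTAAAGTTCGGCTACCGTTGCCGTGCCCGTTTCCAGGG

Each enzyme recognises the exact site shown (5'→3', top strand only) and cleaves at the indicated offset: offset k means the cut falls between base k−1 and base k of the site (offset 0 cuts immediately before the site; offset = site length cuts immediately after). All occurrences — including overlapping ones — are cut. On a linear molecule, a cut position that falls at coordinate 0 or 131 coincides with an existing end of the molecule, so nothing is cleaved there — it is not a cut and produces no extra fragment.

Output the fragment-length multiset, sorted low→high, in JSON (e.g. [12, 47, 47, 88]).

[2,4,5,6,6,7,7,9,12,12,14,15,16,16]

Site scan:
  GruIII (ATGCCGA, off=0): starts [2, 25, 37] → cuts [2, 25, 37]
  AzqV (GTTCGGCT, off=5): starts [13, 63, 77, 98] → cuts [18, 68, 82, 103]
  SqiV (CCGT, off=0): starts [46, 53, 87, 107, 113, 119] → cuts [46, 53, 87, 107, 113, 119]

All cut coordinates (distinct, sorted): [2, 18, 25, 37, 46, 53, 68, 82, 87, 103, 107, 113, 119]

Fragment lengths:
  [0,2): 2 bp
  [2,18): 16 bp
  [18,25): 7 bp
  [25,37): 12 bp
  [37,46): 9 bp
  [46,53): 7 bp
  [53,68): 15 bp
  [68,82): 14 bp
  [82,87): 5 bp
  [87,103): 16 bp
  [103,107): 4 bp
  [107,113): 6 bp
  [113,119): 6 bp
  [119,131): 12 bp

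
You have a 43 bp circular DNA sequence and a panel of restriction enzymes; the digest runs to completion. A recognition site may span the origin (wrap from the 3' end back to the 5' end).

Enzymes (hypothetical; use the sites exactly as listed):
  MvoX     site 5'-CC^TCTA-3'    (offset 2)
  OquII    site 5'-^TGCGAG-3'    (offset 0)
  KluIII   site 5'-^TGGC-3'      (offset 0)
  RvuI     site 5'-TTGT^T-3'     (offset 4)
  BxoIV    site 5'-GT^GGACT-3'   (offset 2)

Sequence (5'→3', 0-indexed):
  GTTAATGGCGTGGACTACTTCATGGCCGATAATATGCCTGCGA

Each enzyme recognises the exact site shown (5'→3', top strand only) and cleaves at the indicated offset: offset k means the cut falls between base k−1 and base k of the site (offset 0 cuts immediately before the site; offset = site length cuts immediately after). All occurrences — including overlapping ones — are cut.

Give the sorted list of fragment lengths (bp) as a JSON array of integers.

[6,10,11,16]

Scan for sites:
  MvoX (CCTCTA, off=2): no sites
  OquII TGCGAG/0: at [38] ⇒ [38]
  KluIII TGGC/0: at [5, 22] ⇒ [5, 22]
  RvuI (TTGTT, off=4): no sites
  BxoIV GTGGACT/2: at [9] ⇒ [11]

Pooled cuts: [5, 11, 22, 38]

Fragments:
  5→11: 6 bp
  11→22: 11 bp
  22→38: 16 bp
  38→5 (wrap): 43-38+5 = 10 bp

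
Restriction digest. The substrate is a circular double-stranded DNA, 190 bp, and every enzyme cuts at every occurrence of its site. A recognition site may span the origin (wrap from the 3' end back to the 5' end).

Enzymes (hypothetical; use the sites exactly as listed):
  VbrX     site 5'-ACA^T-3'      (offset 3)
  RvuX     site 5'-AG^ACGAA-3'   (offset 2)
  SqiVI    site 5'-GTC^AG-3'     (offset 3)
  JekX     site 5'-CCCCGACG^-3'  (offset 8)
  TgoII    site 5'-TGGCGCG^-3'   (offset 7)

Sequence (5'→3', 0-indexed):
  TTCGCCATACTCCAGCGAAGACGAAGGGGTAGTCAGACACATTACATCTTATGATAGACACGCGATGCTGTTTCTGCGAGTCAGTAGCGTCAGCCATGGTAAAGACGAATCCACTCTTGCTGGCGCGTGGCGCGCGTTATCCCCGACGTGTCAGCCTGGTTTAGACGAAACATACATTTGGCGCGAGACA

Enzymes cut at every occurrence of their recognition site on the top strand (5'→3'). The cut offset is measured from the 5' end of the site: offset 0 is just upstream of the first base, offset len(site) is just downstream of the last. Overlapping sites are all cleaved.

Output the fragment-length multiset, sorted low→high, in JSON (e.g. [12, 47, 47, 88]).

[4,4,5,5,7,7,8,9,9,12,13,14,14,20,23,36]

Per-enzyme occurrences:
  VbrX ACAT/3: at [38, 43, 169, 173, 187] ⇒ [0, 41, 46, 172, 176]
  RvuX AGACGAA/2: at [18, 102, 162] ⇒ [20, 104, 164]
  SqiVI GTCAG/3: at [31, 79, 88, 149] ⇒ [34, 82, 91, 152]
  JekX CCCCGACG/8: at [140] ⇒ [148]
  TgoII TGGCGCG/7: at [120, 127, 178] ⇒ [127, 134, 185]

Pooled cuts: [0, 20, 34, 41, 46, 82, 91, 104, 127, 134, 148, 152, 164, 172, 176, 185]

Fragments:
  0→20: 20 bp
  20→34: 14 bp
  34→41: 7 bp
  41→46: 5 bp
  46→82: 36 bp
  82→91: 9 bp
  91→104: 13 bp
  104→127: 23 bp
  127→134: 7 bp
  134→148: 14 bp
  148→152: 4 bp
  152→164: 12 bp
  164→172: 8 bp
  172→176: 4 bp
  176→185: 9 bp
  185→0 (wrap): 190-185+0 = 5 bp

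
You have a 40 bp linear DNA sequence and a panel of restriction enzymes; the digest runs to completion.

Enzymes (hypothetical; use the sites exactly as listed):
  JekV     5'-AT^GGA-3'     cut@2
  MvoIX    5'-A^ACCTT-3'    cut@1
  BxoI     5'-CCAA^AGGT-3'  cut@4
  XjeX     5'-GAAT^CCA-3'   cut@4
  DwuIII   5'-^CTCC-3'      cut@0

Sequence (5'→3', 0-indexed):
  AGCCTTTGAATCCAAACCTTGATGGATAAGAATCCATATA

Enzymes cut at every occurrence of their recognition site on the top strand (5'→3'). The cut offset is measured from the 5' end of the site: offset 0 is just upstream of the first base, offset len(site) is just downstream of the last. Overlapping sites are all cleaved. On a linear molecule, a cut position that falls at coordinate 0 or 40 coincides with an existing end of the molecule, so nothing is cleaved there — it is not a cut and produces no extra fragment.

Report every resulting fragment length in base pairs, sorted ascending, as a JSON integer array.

Scan for sites:
  JekV (ATGGA, off=2): starts [21] → cuts [23]
  MvoIX (AACCTT, off=1): starts [14] → cuts [15]
  BxoI (CCAAAGGT, off=4): no sites
  XjeX (GAATCCA, off=4): starts [7, 29] → cuts [11, 33]
  DwuIII (CTCC, off=0): no sites

Pooled cuts: [11, 15, 23, 33]

Fragment lengths:
  [0,11): 11 bp
  [11,15): 4 bp
  [15,23): 8 bp
  [23,33): 10 bp
  [33,40): 7 bp

[4,7,8,10,11]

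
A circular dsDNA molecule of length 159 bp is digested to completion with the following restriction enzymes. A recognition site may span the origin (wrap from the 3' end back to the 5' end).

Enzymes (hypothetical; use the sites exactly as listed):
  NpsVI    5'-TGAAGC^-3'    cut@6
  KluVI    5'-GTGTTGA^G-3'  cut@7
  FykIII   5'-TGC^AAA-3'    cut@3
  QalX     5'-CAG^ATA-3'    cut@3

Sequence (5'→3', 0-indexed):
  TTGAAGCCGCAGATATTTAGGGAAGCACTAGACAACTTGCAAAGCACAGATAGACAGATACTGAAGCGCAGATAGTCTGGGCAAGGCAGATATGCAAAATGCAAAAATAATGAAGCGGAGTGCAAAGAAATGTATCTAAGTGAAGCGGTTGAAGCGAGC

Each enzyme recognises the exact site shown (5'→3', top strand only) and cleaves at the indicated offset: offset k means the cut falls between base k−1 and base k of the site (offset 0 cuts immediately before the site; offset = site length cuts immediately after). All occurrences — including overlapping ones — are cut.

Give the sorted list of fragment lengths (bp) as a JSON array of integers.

Per-enzyme occurrences:
  NpsVI TGAAGC/6: at [1, 61, 110, 140, 149] ⇒ [7, 67, 116, 146, 155]
  KluVI (GTGTTGAG, off=7): no sites
  FykIII TGCAAA/3: at [37, 92, 99, 120] ⇒ [40, 95, 102, 123]
  QalX CAGATA/3: at [9, 46, 54, 68, 86] ⇒ [12, 49, 57, 71, 89]

All cut coordinates (distinct, sorted): [7, 12, 40, 49, 57, 67, 71, 89, 95, 102, 116, 123, 146, 155]

Fragments:
  7→12: 5 bp
  12→40: 28 bp
  40→49: 9 bp
  49→57: 8 bp
  57→67: 10 bp
  67→71: 4 bp
  71→89: 18 bp
  89→95: 6 bp
  95→102: 7 bp
  102→116: 14 bp
  116→123: 7 bp
  123→146: 23 bp
  146→155: 9 bp
  155→7 (wrap): 159-155+7 = 11 bp

[4,5,6,7,7,8,9,9,10,11,14,18,23,28]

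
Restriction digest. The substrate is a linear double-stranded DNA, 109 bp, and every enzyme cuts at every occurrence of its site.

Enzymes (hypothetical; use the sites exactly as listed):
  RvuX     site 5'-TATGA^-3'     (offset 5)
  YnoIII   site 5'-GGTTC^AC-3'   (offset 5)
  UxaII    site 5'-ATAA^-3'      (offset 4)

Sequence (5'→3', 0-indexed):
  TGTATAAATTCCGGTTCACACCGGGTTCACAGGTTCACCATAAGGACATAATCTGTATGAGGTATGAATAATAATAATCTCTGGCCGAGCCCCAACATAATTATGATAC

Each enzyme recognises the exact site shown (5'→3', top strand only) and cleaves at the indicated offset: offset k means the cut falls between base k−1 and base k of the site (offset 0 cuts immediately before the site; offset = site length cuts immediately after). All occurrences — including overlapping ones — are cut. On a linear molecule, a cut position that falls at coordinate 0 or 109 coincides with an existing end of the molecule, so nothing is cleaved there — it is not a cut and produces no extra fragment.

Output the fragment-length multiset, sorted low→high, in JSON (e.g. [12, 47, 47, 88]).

[3,3,3,4,6,7,7,7,8,8,9,10,11,23]

Per-enzyme occurrences:
  RvuX TATGA/5: at [55, 62, 101] ⇒ [60, 67, 106]
  YnoIII GGTTCAC/5: at [12, 23, 31] ⇒ [17, 28, 36]
  UxaII ATAA/4: at [3, 39, 47, 67, 70, 73, 96] ⇒ [7, 43, 51, 71, 74, 77, 100]

Pooled cuts: [7, 17, 28, 36, 43, 51, 60, 67, 71, 74, 77, 100, 106]

Fragment lengths:
  [0,7): 7 bp
  [7,17): 10 bp
  [17,28): 11 bp
  [28,36): 8 bp
  [36,43): 7 bp
  [43,51): 8 bp
  [51,60): 9 bp
  [60,67): 7 bp
  [67,71): 4 bp
  [71,74): 3 bp
  [74,77): 3 bp
  [77,100): 23 bp
  [100,106): 6 bp
  [106,109): 3 bp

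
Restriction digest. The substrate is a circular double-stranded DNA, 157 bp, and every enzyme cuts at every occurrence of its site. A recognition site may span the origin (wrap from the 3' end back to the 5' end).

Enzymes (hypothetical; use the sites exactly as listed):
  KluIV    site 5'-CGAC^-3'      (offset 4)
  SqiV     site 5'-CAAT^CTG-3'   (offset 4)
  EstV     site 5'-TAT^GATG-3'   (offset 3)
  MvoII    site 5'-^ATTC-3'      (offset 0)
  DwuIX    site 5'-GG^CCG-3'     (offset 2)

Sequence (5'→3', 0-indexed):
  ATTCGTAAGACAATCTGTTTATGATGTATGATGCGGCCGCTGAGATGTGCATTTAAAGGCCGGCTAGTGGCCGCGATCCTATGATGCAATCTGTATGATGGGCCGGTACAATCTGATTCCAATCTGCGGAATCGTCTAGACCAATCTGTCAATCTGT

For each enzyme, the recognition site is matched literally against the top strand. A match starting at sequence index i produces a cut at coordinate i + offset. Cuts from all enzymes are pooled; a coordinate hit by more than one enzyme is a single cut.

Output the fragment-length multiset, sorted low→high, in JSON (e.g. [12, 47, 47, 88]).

[3,4,6,6,7,7,8,8,8,8,10,11,12,14,22,23]

Per-enzyme occurrences:
  KluIV (CGAC, off=4): no sites
  SqiV (CAATCTG, off=4): starts [10, 86, 108, 119, 141, 149] → cuts [14, 90, 112, 123, 145, 153]
  EstV (TATGATG, off=3): starts [19, 26, 79, 93] → cuts [22, 29, 82, 96]
  MvoII (ATTC, off=0): starts [0, 115] → cuts [0, 115]
  DwuIX (GGCCG, off=2): starts [34, 57, 68, 100] → cuts [36, 59, 70, 102]

All cut coordinates (distinct, sorted): [0, 14, 22, 29, 36, 59, 70, 82, 90, 96, 102, 112, 115, 123, 145, 153]

Fragments:
  0→14: 14 bp
  14→22: 8 bp
  22→29: 7 bp
  29→36: 7 bp
  36→59: 23 bp
  59→70: 11 bp
  70→82: 12 bp
  82→90: 8 bp
  90→96: 6 bp
  96→102: 6 bp
  102→112: 10 bp
  112→115: 3 bp
  115→123: 8 bp
  123→145: 22 bp
  145→153: 8 bp
  153→0 (wrap): 157-153+0 = 4 bp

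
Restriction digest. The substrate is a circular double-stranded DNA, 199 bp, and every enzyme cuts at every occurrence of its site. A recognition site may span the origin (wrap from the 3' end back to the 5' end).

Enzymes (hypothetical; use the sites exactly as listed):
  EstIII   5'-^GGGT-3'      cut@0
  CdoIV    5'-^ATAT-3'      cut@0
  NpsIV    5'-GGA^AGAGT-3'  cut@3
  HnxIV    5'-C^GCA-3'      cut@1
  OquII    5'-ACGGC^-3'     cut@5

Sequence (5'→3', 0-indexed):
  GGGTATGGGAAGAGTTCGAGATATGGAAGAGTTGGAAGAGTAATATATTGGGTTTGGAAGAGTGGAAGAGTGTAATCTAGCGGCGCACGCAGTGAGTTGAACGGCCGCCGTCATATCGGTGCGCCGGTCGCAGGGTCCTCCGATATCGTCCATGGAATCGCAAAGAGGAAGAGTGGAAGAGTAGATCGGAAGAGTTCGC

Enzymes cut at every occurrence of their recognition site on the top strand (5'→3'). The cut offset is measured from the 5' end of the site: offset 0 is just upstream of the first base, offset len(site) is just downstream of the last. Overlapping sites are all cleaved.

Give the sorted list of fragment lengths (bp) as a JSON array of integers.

Site scan:
  EstIII GGGT/0: at [0, 49, 132] ⇒ [0, 49, 132]
  CdoIV ATAT/0: at [20, 42, 44, 112, 142] ⇒ [20, 42, 44, 112, 142]
  NpsIV GGAAGAGT/3: at [7, 24, 33, 55, 63, 166, 174, 187] ⇒ [10, 27, 36, 58, 66, 169, 177, 190]
  HnxIV CGCA/1: at [83, 87, 128, 158] ⇒ [84, 88, 129, 159]
  OquII ACGGC/5: at [100] ⇒ [105]

All cut coordinates (distinct, sorted): [0, 10, 20, 27, 36, 42, 44, 49, 58, 66, 84, 88, 105, 112, 129, 132, 142, 159, 169, 177, 190]

Fragments:
  0→10: 10 bp
  10→20: 10 bp
  20→27: 7 bp
  27→36: 9 bp
  36→42: 6 bp
  42→44: 2 bp
  44→49: 5 bp
  49→58: 9 bp
  58→66: 8 bp
  66→84: 18 bp
  84→88: 4 bp
  88→105: 17 bp
  105→112: 7 bp
  112→129: 17 bp
  129→132: 3 bp
  132→142: 10 bp
  142→159: 17 bp
  159→169: 10 bp
  169→177: 8 bp
  177→190: 13 bp
  190→0 (wrap): 199-190+0 = 9 bp

[2,3,4,5,6,7,7,8,8,9,9,9,10,10,10,10,13,17,17,17,18]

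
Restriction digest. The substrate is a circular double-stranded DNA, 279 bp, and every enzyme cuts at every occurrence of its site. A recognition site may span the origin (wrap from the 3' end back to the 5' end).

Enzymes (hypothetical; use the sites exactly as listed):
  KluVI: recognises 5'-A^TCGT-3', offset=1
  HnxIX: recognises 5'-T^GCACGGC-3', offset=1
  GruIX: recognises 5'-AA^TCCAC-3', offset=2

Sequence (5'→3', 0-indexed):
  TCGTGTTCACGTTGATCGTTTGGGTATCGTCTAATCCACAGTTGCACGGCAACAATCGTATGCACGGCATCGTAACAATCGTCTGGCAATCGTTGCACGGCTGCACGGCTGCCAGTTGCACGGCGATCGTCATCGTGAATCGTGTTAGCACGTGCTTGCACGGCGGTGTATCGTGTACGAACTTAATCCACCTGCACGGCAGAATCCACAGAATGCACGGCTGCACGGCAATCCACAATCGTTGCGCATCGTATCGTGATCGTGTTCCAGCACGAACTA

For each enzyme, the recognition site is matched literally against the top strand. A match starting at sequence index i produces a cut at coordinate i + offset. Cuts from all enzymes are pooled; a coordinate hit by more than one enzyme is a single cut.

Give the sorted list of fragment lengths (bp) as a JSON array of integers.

[5,5,6,6,6,7,7,7,8,8,8,8,9,9,9,9,10,10,11,11,11,12,13,15,15,16,18,20]

Per-enzyme occurrences:
  KluVI (ATCGT, off=1): starts [14, 25, 54, 68, 77, 88, 125, 131, 138, 169, 237, 247, 252, 258, 278] → cuts [0, 15, 26, 55, 69, 78, 89, 126, 132, 139, 170, 238, 248, 253, 259]
  HnxIX (TGCACGGC, off=1): starts [42, 60, 93, 101, 116, 156, 192, 213, 221] → cuts [43, 61, 94, 102, 117, 157, 193, 214, 222]
  GruIX (AATCCAC, off=2): starts [32, 184, 202, 229] → cuts [34, 186, 204, 231]

Pooled cuts: [0, 15, 26, 34, 43, 55, 61, 69, 78, 89, 94, 102, 117, 126, 132, 139, 157, 170, 186, 193, 204, 214, 222, 231, 238, 248, 253, 259]

Fragment lengths:
  0→15: 15 bp
  15→26: 11 bp
  26→34: 8 bp
  34→43: 9 bp
  43→55: 12 bp
  55→61: 6 bp
  61→69: 8 bp
  69→78: 9 bp
  78→89: 11 bp
  89→94: 5 bp
  94→102: 8 bp
  102→117: 15 bp
  117→126: 9 bp
  126→132: 6 bp
  132→139: 7 bp
  139→157: 18 bp
  157→170: 13 bp
  170→186: 16 bp
  186→193: 7 bp
  193→204: 11 bp
  204→214: 10 bp
  214→222: 8 bp
  222→231: 9 bp
  231→238: 7 bp
  238→248: 10 bp
  248→253: 5 bp
  253→259: 6 bp
  259→0 (wrap): 279-259+0 = 20 bp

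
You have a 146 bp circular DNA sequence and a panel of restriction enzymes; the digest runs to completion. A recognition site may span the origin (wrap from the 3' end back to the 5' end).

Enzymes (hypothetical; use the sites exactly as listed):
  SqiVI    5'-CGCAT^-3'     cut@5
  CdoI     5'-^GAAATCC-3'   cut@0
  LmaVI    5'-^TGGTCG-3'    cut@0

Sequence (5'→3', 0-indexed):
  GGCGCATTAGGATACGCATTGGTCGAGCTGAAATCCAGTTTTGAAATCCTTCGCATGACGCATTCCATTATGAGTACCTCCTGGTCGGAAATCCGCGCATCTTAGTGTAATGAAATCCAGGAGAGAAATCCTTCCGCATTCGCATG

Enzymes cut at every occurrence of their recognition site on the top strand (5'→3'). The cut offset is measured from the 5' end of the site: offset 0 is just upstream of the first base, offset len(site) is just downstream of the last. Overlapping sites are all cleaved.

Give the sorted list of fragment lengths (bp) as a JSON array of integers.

[6,6,7,8,10,11,12,13,13,13,14,15,18]

Site scan:
  SqiVI CGCAT/5: at [2, 14, 51, 58, 95, 134, 140] ⇒ [7, 19, 56, 63, 100, 139, 145]
  CdoI GAAATCC/0: at [29, 42, 87, 111, 124] ⇒ [29, 42, 87, 111, 124]
  LmaVI TGGTCG/0: at [19, 81] ⇒ [19, 81]

Pooled cuts: [7, 19, 29, 42, 56, 63, 81, 87, 100, 111, 124, 139, 145]

Fragment lengths:
  7→19: 12 bp
  19→29: 10 bp
  29→42: 13 bp
  42→56: 14 bp
  56→63: 7 bp
  63→81: 18 bp
  81→87: 6 bp
  87→100: 13 bp
  100→111: 11 bp
  111→124: 13 bp
  124→139: 15 bp
  139→145: 6 bp
  145→7 (wrap): 146-145+7 = 8 bp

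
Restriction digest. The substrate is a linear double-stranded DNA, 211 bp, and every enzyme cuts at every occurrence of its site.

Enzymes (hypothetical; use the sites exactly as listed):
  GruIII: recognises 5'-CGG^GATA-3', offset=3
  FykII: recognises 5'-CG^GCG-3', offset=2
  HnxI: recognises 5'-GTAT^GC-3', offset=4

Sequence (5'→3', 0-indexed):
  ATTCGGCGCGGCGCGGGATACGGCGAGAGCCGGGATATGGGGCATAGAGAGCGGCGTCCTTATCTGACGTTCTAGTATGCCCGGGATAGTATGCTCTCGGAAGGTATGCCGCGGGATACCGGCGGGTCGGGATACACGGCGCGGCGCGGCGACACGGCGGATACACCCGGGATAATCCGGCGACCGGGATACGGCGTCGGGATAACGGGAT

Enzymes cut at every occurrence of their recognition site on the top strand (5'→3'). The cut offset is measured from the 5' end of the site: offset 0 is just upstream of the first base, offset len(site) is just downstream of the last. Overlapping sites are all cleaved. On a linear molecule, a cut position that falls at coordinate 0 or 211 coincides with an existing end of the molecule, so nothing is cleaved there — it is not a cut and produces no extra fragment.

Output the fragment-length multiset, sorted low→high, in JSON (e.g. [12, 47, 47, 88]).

[5,5,5,5,6,6,6,6,7,7,7,8,8,8,8,9,9,11,11,14,15,20,25]

Site scan:
  GruIII CGGGATA/3: at [13, 30, 81, 111, 127, 167, 184, 197] ⇒ [16, 33, 84, 114, 130, 170, 187, 200]
  FykII CGGCG/2: at [3, 8, 20, 51, 119, 136, 141, 146, 154, 177, 191] ⇒ [5, 10, 22, 53, 121, 138, 143, 148, 156, 179, 193]
  HnxI GTATGC/4: at [74, 88, 103] ⇒ [78, 92, 107]

All cut coordinates (distinct, sorted): [5, 10, 16, 22, 33, 53, 78, 84, 92, 107, 114, 121, 130, 138, 143, 148, 156, 170, 179, 187, 193, 200]

Fragments:
  [0,5): 5 bp
  [5,10): 5 bp
  [10,16): 6 bp
  [16,22): 6 bp
  [22,33): 11 bp
  [33,53): 20 bp
  [53,78): 25 bp
  [78,84): 6 bp
  [84,92): 8 bp
  [92,107): 15 bp
  [107,114): 7 bp
  [114,121): 7 bp
  [121,130): 9 bp
  [130,138): 8 bp
  [138,143): 5 bp
  [143,148): 5 bp
  [148,156): 8 bp
  [156,170): 14 bp
  [170,179): 9 bp
  [179,187): 8 bp
  [187,193): 6 bp
  [193,200): 7 bp
  [200,211): 11 bp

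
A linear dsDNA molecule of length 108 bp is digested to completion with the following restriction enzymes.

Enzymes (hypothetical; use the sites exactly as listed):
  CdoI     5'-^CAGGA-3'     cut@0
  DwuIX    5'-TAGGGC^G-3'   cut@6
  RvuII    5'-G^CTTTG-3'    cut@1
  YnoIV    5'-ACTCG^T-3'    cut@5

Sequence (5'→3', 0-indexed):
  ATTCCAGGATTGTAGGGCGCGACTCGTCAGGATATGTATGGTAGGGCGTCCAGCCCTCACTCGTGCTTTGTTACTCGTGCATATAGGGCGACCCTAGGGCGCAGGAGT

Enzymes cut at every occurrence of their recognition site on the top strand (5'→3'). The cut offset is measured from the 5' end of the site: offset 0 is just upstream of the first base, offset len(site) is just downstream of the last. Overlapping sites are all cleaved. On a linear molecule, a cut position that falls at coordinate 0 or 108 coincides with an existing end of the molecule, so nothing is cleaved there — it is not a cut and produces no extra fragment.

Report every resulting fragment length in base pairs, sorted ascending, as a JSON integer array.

[1,1,2,4,7,8,11,12,12,14,16,20]

Per-enzyme occurrences:
  CdoI (CAGGA, off=0): starts [4, 27, 101] → cuts [4, 27, 101]
  DwuIX (TAGGGCG, off=6): starts [12, 41, 83, 94] → cuts [18, 47, 89, 100]
  RvuII (GCTTTG, off=1): starts [64] → cuts [65]
  YnoIV (ACTCGT, off=5): starts [21, 58, 72] → cuts [26, 63, 77]

All cut coordinates (distinct, sorted): [4, 18, 26, 27, 47, 63, 65, 77, 89, 100, 101]

Fragments:
  [0,4): 4 bp
  [4,18): 14 bp
  [18,26): 8 bp
  [26,27): 1 bp
  [27,47): 20 bp
  [47,63): 16 bp
  [63,65): 2 bp
  [65,77): 12 bp
  [77,89): 12 bp
  [89,100): 11 bp
  [100,101): 1 bp
  [101,108): 7 bp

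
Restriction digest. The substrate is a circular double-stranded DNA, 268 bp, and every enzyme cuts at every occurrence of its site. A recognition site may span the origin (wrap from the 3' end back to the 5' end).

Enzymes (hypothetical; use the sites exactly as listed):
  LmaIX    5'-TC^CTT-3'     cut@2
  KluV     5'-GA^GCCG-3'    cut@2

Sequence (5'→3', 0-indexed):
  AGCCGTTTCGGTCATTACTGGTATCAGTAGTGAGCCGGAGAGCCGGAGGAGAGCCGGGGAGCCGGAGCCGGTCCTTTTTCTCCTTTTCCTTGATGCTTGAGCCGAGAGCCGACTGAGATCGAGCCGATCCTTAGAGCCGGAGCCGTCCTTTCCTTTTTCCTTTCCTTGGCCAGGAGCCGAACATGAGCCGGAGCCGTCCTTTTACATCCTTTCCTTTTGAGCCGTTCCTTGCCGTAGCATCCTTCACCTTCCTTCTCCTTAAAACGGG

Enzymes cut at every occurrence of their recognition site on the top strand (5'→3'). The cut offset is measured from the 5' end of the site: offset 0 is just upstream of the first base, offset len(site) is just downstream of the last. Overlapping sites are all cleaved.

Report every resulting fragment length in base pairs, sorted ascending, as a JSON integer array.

[5,5,5,6,6,6,6,6,6,6,6,7,7,7,7,7,7,8,8,9,10,10,11,11,11,12,12,14,15,32]

Per-enzyme occurrences:
  LmaIX (TCCTT, off=2): starts [71, 80, 86, 127, 145, 150, 157, 162, 196, 206, 211, 225, 239, 249, 255] → cuts [73, 82, 88, 129, 147, 152, 159, 164, 198, 208, 213, 227, 241, 251, 257]
  KluV (GAGCCG, off=2): starts [31, 39, 50, 58, 64, 98, 105, 120, 133, 139, 173, 184, 190, 218, 267] → cuts [1, 33, 41, 52, 60, 66, 100, 107, 122, 135, 141, 175, 186, 192, 220]

All cut coordinates (distinct, sorted): [1, 33, 41, 52, 60, 66, 73, 82, 88, 100, 107, 122, 129, 135, 141, 147, 152, 159, 164, 175, 186, 192, 198, 208, 213, 220, 227, 241, 251, 257]

Fragment lengths:
  1→33: 32 bp
  33→41: 8 bp
  41→52: 11 bp
  52→60: 8 bp
  60→66: 6 bp
  66→73: 7 bp
  73→82: 9 bp
  82→88: 6 bp
  88→100: 12 bp
  100→107: 7 bp
  107→122: 15 bp
  122→129: 7 bp
  129→135: 6 bp
  135→141: 6 bp
  141→147: 6 bp
  147→152: 5 bp
  152→159: 7 bp
  159→164: 5 bp
  164→175: 11 bp
  175→186: 11 bp
  186→192: 6 bp
  192→198: 6 bp
  198→208: 10 bp
  208→213: 5 bp
  213→220: 7 bp
  220→227: 7 bp
  227→241: 14 bp
  241→251: 10 bp
  251→257: 6 bp
  257→1 (wrap): 268-257+1 = 12 bp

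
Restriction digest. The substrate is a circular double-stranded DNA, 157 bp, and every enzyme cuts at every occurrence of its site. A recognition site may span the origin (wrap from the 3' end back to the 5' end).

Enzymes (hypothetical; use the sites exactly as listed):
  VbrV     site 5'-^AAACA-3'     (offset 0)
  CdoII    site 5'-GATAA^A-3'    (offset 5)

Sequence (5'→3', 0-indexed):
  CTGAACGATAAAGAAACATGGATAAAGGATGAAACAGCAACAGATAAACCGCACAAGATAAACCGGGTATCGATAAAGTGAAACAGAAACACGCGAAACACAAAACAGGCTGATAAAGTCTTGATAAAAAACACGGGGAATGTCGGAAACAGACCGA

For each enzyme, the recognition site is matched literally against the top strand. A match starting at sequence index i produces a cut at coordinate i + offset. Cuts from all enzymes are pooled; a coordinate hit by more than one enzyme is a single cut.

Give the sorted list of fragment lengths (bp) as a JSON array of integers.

[1,2,4,6,6,7,9,11,12,14,14,15,16,18,22]

Site scan:
  VbrV AAACA/0: at [13, 31, 80, 86, 95, 102, 128, 146] ⇒ [13, 31, 80, 86, 95, 102, 128, 146]
  CdoII GATAAA/5: at [6, 20, 42, 56, 71, 111, 122] ⇒ [11, 25, 47, 61, 76, 116, 127]

All cut coordinates (distinct, sorted): [11, 13, 25, 31, 47, 61, 76, 80, 86, 95, 102, 116, 127, 128, 146]

Fragment lengths:
  11→13: 2 bp
  13→25: 12 bp
  25→31: 6 bp
  31→47: 16 bp
  47→61: 14 bp
  61→76: 15 bp
  76→80: 4 bp
  80→86: 6 bp
  86→95: 9 bp
  95→102: 7 bp
  102→116: 14 bp
  116→127: 11 bp
  127→128: 1 bp
  128→146: 18 bp
  146→11 (wrap): 157-146+11 = 22 bp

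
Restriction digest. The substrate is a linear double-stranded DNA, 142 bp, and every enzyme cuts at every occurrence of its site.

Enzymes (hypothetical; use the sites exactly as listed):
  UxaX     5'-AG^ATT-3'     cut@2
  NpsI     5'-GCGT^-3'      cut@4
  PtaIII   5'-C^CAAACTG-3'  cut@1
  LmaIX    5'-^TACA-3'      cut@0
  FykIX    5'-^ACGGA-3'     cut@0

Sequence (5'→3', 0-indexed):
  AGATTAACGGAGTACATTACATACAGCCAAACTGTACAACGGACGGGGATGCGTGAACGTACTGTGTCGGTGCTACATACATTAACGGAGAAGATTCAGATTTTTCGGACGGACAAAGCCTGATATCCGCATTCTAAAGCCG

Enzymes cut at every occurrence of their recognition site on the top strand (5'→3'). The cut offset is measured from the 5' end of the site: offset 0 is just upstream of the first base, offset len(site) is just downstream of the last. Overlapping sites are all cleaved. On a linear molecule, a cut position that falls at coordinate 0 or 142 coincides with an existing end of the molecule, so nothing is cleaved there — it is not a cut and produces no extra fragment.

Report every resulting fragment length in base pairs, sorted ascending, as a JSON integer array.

Site scan:
  UxaX (AGATT, off=2): starts [0, 91, 97] → cuts [2, 93, 99]
  NpsI (GCGT, off=4): starts [50] → cuts [54]
  PtaIII (CCAAACTG, off=1): starts [26] → cuts [27]
  LmaIX (TACA, off=0): starts [12, 17, 21, 34, 73, 77] → cuts [12, 17, 21, 34, 73, 77]
  FykIX (ACGGA, off=0): starts [6, 38, 84, 108] → cuts [6, 38, 84, 108]

All cut coordinates (distinct, sorted): [2, 6, 12, 17, 21, 27, 34, 38, 54, 73, 77, 84, 93, 99, 108]

Fragments:
  [0,2): 2 bp
  [2,6): 4 bp
  [6,12): 6 bp
  [12,17): 5 bp
  [17,21): 4 bp
  [21,27): 6 bp
  [27,34): 7 bp
  [34,38): 4 bp
  [38,54): 16 bp
  [54,73): 19 bp
  [73,77): 4 bp
  [77,84): 7 bp
  [84,93): 9 bp
  [93,99): 6 bp
  [99,108): 9 bp
  [108,142): 34 bp

[2,4,4,4,4,5,6,6,6,7,7,9,9,16,19,34]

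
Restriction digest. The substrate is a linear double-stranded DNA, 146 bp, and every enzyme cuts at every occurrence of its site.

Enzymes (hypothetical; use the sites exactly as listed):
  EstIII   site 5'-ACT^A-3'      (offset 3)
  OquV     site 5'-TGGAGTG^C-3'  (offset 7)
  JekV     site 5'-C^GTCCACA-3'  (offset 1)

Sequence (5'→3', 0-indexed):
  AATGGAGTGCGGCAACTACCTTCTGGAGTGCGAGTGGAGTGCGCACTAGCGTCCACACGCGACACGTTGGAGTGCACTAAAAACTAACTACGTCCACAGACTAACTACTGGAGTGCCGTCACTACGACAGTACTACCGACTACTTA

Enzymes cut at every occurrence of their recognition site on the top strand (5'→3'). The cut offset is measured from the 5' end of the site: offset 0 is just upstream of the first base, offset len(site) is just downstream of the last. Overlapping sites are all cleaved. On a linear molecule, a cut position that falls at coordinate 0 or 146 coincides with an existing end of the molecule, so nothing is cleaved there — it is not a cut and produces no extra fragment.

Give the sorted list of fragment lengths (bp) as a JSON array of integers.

Per-enzyme occurrences:
  EstIII (ACTA, off=3): starts [14, 44, 75, 82, 86, 99, 103, 120, 131, 138] → cuts [17, 47, 78, 85, 89, 102, 106, 123, 134, 141]
  OquV (TGGAGTGC, off=7): starts [2, 23, 34, 67, 108] → cuts [9, 30, 41, 74, 115]
  JekV (CGTCCACA, off=1): starts [49, 90] → cuts [50, 91]

All cut coordinates (distinct, sorted): [9, 17, 30, 41, 47, 50, 74, 78, 85, 89, 91, 102, 106, 115, 123, 134, 141]

Fragment lengths:
  [0,9): 9 bp
  [9,17): 8 bp
  [17,30): 13 bp
  [30,41): 11 bp
  [41,47): 6 bp
  [47,50): 3 bp
  [50,74): 24 bp
  [74,78): 4 bp
  [78,85): 7 bp
  [85,89): 4 bp
  [89,91): 2 bp
  [91,102): 11 bp
  [102,106): 4 bp
  [106,115): 9 bp
  [115,123): 8 bp
  [123,134): 11 bp
  [134,141): 7 bp
  [141,146): 5 bp

[2,3,4,4,4,5,6,7,7,8,8,9,9,11,11,11,13,24]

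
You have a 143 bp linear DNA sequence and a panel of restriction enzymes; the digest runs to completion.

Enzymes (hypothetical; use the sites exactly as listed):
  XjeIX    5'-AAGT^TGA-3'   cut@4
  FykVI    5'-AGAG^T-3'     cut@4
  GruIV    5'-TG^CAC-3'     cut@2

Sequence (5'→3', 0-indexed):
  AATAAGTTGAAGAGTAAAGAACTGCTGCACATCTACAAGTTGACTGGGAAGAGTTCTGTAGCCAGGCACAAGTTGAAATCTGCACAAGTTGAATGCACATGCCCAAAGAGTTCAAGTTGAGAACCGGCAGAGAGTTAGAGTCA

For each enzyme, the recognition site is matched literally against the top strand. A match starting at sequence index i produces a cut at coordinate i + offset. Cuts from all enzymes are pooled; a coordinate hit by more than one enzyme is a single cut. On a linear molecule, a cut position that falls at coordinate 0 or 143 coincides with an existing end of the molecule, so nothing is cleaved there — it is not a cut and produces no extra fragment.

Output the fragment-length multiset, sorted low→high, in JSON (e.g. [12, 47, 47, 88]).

Scan for sites:
  XjeIX (AAGTTGA, off=4): starts [3, 36, 69, 85, 113] → cuts [7, 40, 73, 89, 117]
  FykVI (AGAGT, off=4): starts [10, 49, 106, 130, 136] → cuts [14, 53, 110, 134, 140]
  GruIV (TGCAC, off=2): starts [25, 80, 93] → cuts [27, 82, 95]

All cut coordinates (distinct, sorted): [7, 14, 27, 40, 53, 73, 82, 89, 95, 110, 117, 134, 140]

Fragments:
  [0,7): 7 bp
  [7,14): 7 bp
  [14,27): 13 bp
  [27,40): 13 bp
  [40,53): 13 bp
  [53,73): 20 bp
  [73,82): 9 bp
  [82,89): 7 bp
  [89,95): 6 bp
  [95,110): 15 bp
  [110,117): 7 bp
  [117,134): 17 bp
  [134,140): 6 bp
  [140,143): 3 bp

[3,6,6,7,7,7,7,9,13,13,13,15,17,20]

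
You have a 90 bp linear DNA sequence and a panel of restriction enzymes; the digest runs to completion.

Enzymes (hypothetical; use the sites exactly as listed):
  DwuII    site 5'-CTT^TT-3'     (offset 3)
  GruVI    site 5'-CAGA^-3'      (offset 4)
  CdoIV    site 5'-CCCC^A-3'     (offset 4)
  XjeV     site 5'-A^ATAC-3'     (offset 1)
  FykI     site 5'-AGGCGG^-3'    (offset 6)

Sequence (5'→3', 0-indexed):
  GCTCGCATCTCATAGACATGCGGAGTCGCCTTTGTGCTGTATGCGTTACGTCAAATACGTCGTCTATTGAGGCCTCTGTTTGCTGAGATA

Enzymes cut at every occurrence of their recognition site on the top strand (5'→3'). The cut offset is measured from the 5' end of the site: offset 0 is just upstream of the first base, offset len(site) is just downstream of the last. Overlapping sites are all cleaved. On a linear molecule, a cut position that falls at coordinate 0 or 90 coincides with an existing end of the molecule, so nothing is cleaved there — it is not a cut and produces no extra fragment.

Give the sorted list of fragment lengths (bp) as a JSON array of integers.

Site scan:
  DwuII (CTTTT, off=3): no sites
  GruVI (CAGA, off=4): no sites
  CdoIV (CCCCA, off=4): no sites
  XjeV (AATAC, off=1): starts [53] → cuts [54]
  FykI (AGGCGG, off=6): no sites

All cut coordinates (distinct, sorted): [54]

Fragments:
  [0,54): 54 bp
  [54,90): 36 bp

[36,54]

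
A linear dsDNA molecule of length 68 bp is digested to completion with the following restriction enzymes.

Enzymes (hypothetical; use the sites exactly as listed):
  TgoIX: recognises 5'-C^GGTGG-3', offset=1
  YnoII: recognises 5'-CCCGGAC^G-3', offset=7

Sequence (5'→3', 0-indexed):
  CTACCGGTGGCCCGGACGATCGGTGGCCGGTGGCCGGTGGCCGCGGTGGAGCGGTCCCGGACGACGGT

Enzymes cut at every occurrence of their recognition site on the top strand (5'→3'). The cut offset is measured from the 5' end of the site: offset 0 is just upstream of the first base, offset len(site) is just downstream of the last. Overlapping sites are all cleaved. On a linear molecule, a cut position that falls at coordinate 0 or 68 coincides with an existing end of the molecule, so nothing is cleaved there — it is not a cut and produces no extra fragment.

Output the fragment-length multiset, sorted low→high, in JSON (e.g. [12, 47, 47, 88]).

Per-enzyme occurrences:
  TgoIX CGGTGG/1: at [4, 20, 27, 34, 43] ⇒ [5, 21, 28, 35, 44]
  YnoII CCCGGACG/7: at [10, 55] ⇒ [17, 62]

All cut coordinates (distinct, sorted): [5, 17, 21, 28, 35, 44, 62]

Fragment lengths:
  [0,5): 5 bp
  [5,17): 12 bp
  [17,21): 4 bp
  [21,28): 7 bp
  [28,35): 7 bp
  [35,44): 9 bp
  [44,62): 18 bp
  [62,68): 6 bp

[4,5,6,7,7,9,12,18]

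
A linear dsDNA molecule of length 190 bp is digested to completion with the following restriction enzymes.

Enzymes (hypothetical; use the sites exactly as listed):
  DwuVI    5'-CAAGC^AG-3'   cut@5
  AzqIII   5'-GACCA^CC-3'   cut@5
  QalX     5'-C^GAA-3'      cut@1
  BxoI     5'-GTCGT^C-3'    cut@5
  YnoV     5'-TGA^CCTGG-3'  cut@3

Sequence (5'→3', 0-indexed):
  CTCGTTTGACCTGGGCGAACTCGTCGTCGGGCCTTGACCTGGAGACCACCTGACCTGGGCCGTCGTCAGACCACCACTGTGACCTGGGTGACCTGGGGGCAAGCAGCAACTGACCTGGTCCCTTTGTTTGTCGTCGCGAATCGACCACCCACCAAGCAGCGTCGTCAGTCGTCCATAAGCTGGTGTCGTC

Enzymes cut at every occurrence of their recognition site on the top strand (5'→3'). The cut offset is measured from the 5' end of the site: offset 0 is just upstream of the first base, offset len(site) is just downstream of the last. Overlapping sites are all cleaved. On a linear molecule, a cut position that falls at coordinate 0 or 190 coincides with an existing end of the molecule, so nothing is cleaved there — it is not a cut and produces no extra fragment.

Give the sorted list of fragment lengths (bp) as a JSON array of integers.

Per-enzyme occurrences:
  DwuVI CAAGCAG/5: at [99, 152] ⇒ [104, 157]
  AzqIII GACCACC/5: at [43, 68, 142] ⇒ [48, 73, 147]
  QalX CGAA/1: at [15, 136] ⇒ [16, 137]
  BxoI GTCGTC/5: at [22, 61, 129, 160, 167, 184] ⇒ [27, 66, 134, 165, 172, 189]
  YnoV TGACCTGG/3: at [6, 34, 50, 79, 88, 110] ⇒ [9, 37, 53, 82, 91, 113]

Pooled cuts: [9, 16, 27, 37, 48, 53, 66, 73, 82, 91, 104, 113, 134, 137, 147, 157, 165, 172, 189]

Fragments:
  [0,9): 9 bp
  [9,16): 7 bp
  [16,27): 11 bp
  [27,37): 10 bp
  [37,48): 11 bp
  [48,53): 5 bp
  [53,66): 13 bp
  [66,73): 7 bp
  [73,82): 9 bp
  [82,91): 9 bp
  [91,104): 13 bp
  [104,113): 9 bp
  [113,134): 21 bp
  [134,137): 3 bp
  [137,147): 10 bp
  [147,157): 10 bp
  [157,165): 8 bp
  [165,172): 7 bp
  [172,189): 17 bp
  [189,190): 1 bp

[1,3,5,7,7,7,8,9,9,9,9,10,10,10,11,11,13,13,17,21]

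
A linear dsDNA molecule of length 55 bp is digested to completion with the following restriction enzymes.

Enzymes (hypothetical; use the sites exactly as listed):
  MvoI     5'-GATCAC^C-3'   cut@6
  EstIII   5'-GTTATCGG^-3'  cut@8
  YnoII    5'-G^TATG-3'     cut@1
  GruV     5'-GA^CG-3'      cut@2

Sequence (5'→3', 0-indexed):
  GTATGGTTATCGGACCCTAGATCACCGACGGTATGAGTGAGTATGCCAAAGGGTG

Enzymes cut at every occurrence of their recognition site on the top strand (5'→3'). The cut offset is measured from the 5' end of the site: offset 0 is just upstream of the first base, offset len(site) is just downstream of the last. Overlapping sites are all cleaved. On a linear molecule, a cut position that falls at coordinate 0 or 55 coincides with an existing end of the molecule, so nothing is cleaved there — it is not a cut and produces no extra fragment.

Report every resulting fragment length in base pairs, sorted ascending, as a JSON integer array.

Per-enzyme occurrences:
  MvoI GATCACC/6: at [19] ⇒ [25]
  EstIII GTTATCGG/8: at [5] ⇒ [13]
  YnoII GTATG/1: at [0, 30, 40] ⇒ [1, 31, 41]
  GruV GACG/2: at [26] ⇒ [28]

All cut coordinates (distinct, sorted): [1, 13, 25, 28, 31, 41]

Fragment lengths:
  [0,1): 1 bp
  [1,13): 12 bp
  [13,25): 12 bp
  [25,28): 3 bp
  [28,31): 3 bp
  [31,41): 10 bp
  [41,55): 14 bp

[1,3,3,10,12,12,14]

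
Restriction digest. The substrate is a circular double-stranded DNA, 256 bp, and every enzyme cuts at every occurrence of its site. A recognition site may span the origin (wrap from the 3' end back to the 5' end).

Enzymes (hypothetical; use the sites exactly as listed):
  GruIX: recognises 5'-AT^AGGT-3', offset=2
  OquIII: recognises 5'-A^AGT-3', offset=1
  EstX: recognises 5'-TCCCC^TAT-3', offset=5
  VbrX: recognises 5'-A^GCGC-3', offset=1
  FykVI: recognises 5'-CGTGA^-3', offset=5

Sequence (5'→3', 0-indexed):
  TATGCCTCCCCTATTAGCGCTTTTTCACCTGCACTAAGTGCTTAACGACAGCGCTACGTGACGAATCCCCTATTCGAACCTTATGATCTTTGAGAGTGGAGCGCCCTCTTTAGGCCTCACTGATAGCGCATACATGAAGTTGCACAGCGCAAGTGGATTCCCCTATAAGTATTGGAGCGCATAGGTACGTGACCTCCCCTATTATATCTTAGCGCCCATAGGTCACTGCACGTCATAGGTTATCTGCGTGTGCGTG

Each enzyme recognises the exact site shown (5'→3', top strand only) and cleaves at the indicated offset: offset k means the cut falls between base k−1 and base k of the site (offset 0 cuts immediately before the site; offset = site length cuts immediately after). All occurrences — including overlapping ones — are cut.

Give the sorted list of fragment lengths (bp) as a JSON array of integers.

Site scan:
  GruIX (ATAGGT, off=2): starts [180, 217, 234] → cuts [182, 219, 236]
  OquIII (AAGT, off=1): starts [35, 136, 150, 166] → cuts [36, 137, 151, 167]
  EstX (TCCCCTAT, off=5): starts [6, 65, 158, 194] → cuts [11, 70, 163, 199]
  VbrX (AGCGC, off=1): starts [15, 49, 99, 124, 145, 175, 210] → cuts [16, 50, 100, 125, 146, 176, 211]
  FykVI (CGTGA, off=5): starts [56, 187] → cuts [61, 192]

Pooled cuts: [11, 16, 36, 50, 61, 70, 100, 125, 137, 146, 151, 163, 167, 176, 182, 192, 199, 211, 219, 236]

Fragments:
  11→16: 5 bp
  16→36: 20 bp
  36→50: 14 bp
  50→61: 11 bp
  61→70: 9 bp
  70→100: 30 bp
  100→125: 25 bp
  125→137: 12 bp
  137→146: 9 bp
  146→151: 5 bp
  151→163: 12 bp
  163→167: 4 bp
  167→176: 9 bp
  176→182: 6 bp
  182→192: 10 bp
  192→199: 7 bp
  199→211: 12 bp
  211→219: 8 bp
  219→236: 17 bp
  236→11 (wrap): 256-236+11 = 31 bp

[4,5,5,6,7,8,9,9,9,10,11,12,12,12,14,17,20,25,30,31]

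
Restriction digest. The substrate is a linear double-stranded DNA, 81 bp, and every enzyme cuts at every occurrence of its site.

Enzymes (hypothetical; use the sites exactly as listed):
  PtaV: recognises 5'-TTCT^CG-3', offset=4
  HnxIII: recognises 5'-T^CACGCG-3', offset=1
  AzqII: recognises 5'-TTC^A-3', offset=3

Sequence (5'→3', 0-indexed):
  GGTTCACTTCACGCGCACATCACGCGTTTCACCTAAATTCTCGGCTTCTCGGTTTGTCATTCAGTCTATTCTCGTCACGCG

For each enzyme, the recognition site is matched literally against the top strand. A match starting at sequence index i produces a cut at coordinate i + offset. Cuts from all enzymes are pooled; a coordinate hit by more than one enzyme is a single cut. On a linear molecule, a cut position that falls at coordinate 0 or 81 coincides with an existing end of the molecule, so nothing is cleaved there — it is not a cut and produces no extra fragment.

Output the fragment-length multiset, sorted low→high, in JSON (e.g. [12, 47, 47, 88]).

[1,3,4,5,6,8,10,10,10,11,13]

Per-enzyme occurrences:
  PtaV (TTCTCG, off=4): starts [37, 45, 68] → cuts [41, 49, 72]
  HnxIII (TCACGCG, off=1): starts [8, 19, 74] → cuts [9, 20, 75]
  AzqII (TTCA, off=3): starts [2, 7, 27, 59] → cuts [5, 10, 30, 62]

Pooled cuts: [5, 9, 10, 20, 30, 41, 49, 62, 72, 75]

Fragments:
  [0,5): 5 bp
  [5,9): 4 bp
  [9,10): 1 bp
  [10,20): 10 bp
  [20,30): 10 bp
  [30,41): 11 bp
  [41,49): 8 bp
  [49,62): 13 bp
  [62,72): 10 bp
  [72,75): 3 bp
  [75,81): 6 bp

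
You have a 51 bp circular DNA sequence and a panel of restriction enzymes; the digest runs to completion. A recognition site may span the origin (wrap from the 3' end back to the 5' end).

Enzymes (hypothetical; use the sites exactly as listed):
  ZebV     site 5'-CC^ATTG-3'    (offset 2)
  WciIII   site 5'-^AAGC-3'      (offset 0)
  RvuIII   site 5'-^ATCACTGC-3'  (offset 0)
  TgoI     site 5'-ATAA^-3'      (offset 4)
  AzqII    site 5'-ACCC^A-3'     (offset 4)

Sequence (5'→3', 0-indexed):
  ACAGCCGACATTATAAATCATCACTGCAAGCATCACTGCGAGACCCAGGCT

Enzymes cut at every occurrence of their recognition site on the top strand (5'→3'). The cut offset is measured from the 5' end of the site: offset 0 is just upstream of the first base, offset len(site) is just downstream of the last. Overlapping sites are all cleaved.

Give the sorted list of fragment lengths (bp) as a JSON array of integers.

[3,4,8,15,21]

Site scan:
  ZebV (CCATTG, off=2): no sites
  WciIII AAGC/0: at [27] ⇒ [27]
  RvuIII ATCACTGC/0: at [19, 31] ⇒ [19, 31]
  TgoI ATAA/4: at [12] ⇒ [16]
  AzqII ACCCA/4: at [42] ⇒ [46]

Pooled cuts: [16, 19, 27, 31, 46]

Fragments:
  16→19: 3 bp
  19→27: 8 bp
  27→31: 4 bp
  31→46: 15 bp
  46→16 (wrap): 51-46+16 = 21 bp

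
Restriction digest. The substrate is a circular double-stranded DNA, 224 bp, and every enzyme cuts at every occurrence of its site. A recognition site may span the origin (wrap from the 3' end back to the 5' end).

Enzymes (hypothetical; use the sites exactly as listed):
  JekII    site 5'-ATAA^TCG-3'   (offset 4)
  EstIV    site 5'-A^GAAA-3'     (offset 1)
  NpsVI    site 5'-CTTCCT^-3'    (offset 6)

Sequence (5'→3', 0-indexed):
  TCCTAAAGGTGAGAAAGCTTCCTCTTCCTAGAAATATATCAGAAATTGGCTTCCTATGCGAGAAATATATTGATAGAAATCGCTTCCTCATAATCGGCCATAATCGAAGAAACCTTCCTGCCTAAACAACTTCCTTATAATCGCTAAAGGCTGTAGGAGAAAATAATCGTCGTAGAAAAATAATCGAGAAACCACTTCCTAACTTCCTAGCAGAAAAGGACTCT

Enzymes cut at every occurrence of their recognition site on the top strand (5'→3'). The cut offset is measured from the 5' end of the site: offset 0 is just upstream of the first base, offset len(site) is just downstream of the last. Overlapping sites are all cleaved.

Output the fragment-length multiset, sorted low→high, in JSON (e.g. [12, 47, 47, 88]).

[1,4,4,5,5,5,6,6,8,8,8,8,9,10,11,11,11,13,13,14,14,16,16,18]

Scan for sites:
  JekII ATAATCG/4: at [89, 99, 136, 162, 179] ⇒ [93, 103, 140, 166, 183]
  EstIV AGAAA/1: at [11, 29, 40, 60, 74, 107, 157, 173, 186, 211] ⇒ [12, 30, 41, 61, 75, 108, 158, 174, 187, 212]
  NpsVI CTTCCT/6: at [17, 23, 49, 82, 113, 129, 194, 202, 222] ⇒ [4, 23, 29, 55, 88, 119, 135, 200, 208]

Pooled cuts: [4, 12, 23, 29, 30, 41, 55, 61, 75, 88, 93, 103, 108, 119, 135, 140, 158, 166, 174, 183, 187, 200, 208, 212]

Fragments:
  4→12: 8 bp
  12→23: 11 bp
  23→29: 6 bp
  29→30: 1 bp
  30→41: 11 bp
  41→55: 14 bp
  55→61: 6 bp
  61→75: 14 bp
  75→88: 13 bp
  88→93: 5 bp
  93→103: 10 bp
  103→108: 5 bp
  108→119: 11 bp
  119→135: 16 bp
  135→140: 5 bp
  140→158: 18 bp
  158→166: 8 bp
  166→174: 8 bp
  174→183: 9 bp
  183→187: 4 bp
  187→200: 13 bp
  200→208: 8 bp
  208→212: 4 bp
  212→4 (wrap): 224-212+4 = 16 bp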